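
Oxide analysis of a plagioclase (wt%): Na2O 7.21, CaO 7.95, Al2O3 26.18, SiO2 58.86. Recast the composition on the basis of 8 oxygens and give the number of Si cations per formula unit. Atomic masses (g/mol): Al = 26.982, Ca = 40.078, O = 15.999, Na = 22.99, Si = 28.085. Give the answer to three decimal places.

2.623 Si apfu

Na2O: 7.21/61.979 = 0.11633 mol → 0.23266 mol Na, 0.11633 mol O.
CaO: 7.95/56.077 = 0.14177 mol → 0.14177 mol Ca, 0.14177 mol O.
Al2O3: 26.18/101.961 = 0.25676 mol → 0.51352 mol Al, 0.77028 mol O.
SiO2: 58.86/60.083 = 0.97964 mol → 0.97964 mol Si, 1.95928 mol O.
Total oxygen = 2.98766 mol. Normalization factor = 8/2.98766 = 2.67768.
Si per 8 O = 0.97964 × 2.67768 = 2.623.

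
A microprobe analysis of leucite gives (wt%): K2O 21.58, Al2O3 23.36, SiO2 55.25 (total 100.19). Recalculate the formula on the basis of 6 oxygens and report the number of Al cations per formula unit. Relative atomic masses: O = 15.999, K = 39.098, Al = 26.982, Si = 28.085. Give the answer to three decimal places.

0.998 Al apfu

K2O (M=94.195): mol = 0.22910; K = 0.45820, O = 0.22910.
Al2O3 (M=101.961): mol = 0.22911; Al = 0.45822, O = 0.68733.
SiO2 (M=60.083): mol = 0.91956; Si = 0.91956, O = 1.83912.
ΣO = 2.75555; factor = 6/ΣO = 2.17742.
Al apfu = 0.45822 × 2.17742 = 0.998.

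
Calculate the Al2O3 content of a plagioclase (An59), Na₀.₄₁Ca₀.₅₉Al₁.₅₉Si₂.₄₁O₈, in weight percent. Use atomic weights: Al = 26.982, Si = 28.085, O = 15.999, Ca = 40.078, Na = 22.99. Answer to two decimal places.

29.84 wt%

M(Na₀.₄₁Ca₀.₅₉Al₁.₅₉Si₂.₄₁O₈) = 271.650 g/mol; M(Al2O3) = 101.961 g/mol.
Moles Al2O3 per formula unit = 1.59 Al ÷ 2 = 0.7950.
Al2O3 fraction = (0.7950 × 101.961) / 271.650 = 81.059/271.650 = 0.2984.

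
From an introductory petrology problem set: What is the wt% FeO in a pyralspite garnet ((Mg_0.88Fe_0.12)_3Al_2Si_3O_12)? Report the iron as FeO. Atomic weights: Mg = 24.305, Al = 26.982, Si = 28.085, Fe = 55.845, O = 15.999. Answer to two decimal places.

M((Mg_0.88Fe_0.12)_3Al_2Si_3O_12) = 414.476 g/mol; M(FeO) = 71.844 g/mol.
Moles FeO per formula unit = 0.36 Fe ÷ 1 = 0.3600.
FeO fraction = (0.3600 × 71.844) / 414.476 = 25.864/414.476 = 0.0624.

6.24 wt%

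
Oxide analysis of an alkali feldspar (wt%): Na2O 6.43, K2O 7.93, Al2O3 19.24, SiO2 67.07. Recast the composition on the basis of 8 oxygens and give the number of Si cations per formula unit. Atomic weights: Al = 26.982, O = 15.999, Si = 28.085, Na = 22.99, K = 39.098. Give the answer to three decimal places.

Na2O: 6.43/61.979 = 0.10374 mol → 0.20748 mol Na, 0.10374 mol O.
K2O: 7.93/94.195 = 0.08419 mol → 0.16838 mol K, 0.08419 mol O.
Al2O3: 19.24/101.961 = 0.18870 mol → 0.37740 mol Al, 0.56610 mol O.
SiO2: 67.07/60.083 = 1.11629 mol → 1.11629 mol Si, 2.23258 mol O.
Total oxygen = 2.98661 mol. Normalization factor = 8/2.98661 = 2.67862.
Si per 8 O = 1.11629 × 2.67862 = 2.990.

2.990 Si apfu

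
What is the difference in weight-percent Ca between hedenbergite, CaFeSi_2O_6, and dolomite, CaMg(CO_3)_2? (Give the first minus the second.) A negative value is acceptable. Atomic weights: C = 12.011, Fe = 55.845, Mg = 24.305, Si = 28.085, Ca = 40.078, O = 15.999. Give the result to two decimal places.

First mineral: 40.078 g Ca in 248.087 g formula = 16.15 wt% Ca.
Second mineral: 40.078 g Ca in 184.399 g formula = 21.73 wt% Ca.
16.15% − 21.73% gives a difference of -5.58 percentage points.

-5.58 percentage points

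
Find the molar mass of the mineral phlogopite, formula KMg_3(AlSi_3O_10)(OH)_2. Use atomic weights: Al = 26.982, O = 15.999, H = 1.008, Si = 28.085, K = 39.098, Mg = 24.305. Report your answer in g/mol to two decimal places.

K: 1 × 39.098 = 39.0980
Mg: 3 × 24.305 = 72.9150
Al: 1 × 26.982 = 26.9820
Si: 3 × 28.085 = 84.2550
O: 12 × 15.999 = 191.9880
H: 2 × 1.008 = 2.0160
Summing the contributions gives the formula mass.

417.25 g/mol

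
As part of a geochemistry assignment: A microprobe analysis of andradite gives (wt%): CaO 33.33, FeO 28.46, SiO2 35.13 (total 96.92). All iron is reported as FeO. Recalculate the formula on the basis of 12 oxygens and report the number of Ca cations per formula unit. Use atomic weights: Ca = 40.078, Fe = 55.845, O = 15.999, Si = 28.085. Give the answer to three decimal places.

3.302 Ca apfu

CaO (M=56.077): mol = 0.59436; Ca = 0.59436, O = 0.59436.
FeO (M=71.844): mol = 0.39614; Fe = 0.39614, O = 0.39614.
SiO2 (M=60.083): mol = 0.58469; Si = 0.58469, O = 1.16938.
ΣO = 2.15988; factor = 12/ΣO = 5.55586.
Ca apfu = 0.59436 × 5.55586 = 3.302.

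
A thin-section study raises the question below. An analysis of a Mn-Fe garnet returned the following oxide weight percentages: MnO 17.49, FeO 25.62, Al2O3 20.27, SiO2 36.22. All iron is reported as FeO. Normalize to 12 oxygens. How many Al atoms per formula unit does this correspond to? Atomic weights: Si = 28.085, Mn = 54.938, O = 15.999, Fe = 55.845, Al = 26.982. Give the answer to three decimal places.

17.49 wt% MnO ÷ 70.937 g/mol = 0.24656 mol, giving 0.24656 Mn and 0.24656 O.
25.62 wt% FeO ÷ 71.844 g/mol = 0.35661 mol, giving 0.35661 Fe and 0.35661 O.
20.27 wt% Al2O3 ÷ 101.961 g/mol = 0.19880 mol, giving 0.39760 Al and 0.59640 O.
36.22 wt% SiO2 ÷ 60.083 g/mol = 0.60283 mol, giving 0.60283 Si and 1.20566 O.
Oxygen sums to 2.40523; scaling by 12/2.40523 = 4.98913 puts the formula on 12 O.
Al: 0.39760 × 4.98913 = 1.984 atoms per formula unit.

1.984 Al apfu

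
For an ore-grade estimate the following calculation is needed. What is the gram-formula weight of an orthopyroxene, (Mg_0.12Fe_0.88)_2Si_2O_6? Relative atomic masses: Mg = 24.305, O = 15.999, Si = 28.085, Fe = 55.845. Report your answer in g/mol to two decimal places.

256.28 g/mol

The formula mass is the sum 0.24*24.305 + 1.76*55.845 + 2*28.085 + 6*15.999.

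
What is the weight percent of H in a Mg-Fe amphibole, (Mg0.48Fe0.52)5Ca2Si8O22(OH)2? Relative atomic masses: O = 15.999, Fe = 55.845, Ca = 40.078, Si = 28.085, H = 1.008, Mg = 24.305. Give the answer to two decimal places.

Molar mass of (Mg0.48Fe0.52)5Ca2Si8O22(OH)2: 2.40*24.305 + 2.60*55.845 + 2*40.078 + 8*28.085 + 24*15.999 + 2*1.008 = 894.357 g/mol.
Mass of H per formula unit: 2 × 1.008 = 2.016 g.
Weight fraction H = 2.016 / 894.357 = 0.0023.

0.23 mass %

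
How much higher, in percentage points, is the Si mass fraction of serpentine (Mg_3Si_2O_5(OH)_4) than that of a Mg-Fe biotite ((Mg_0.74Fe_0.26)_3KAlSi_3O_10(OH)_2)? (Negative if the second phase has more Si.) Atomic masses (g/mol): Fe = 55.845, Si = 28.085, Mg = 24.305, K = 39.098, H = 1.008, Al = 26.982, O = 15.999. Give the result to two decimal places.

Si in Mg_3Si_2O_5(OH)_4: molar mass 277.108 g/mol; 2×28.085 = 56.170 g → 20.27 wt%.
Si in (Mg_0.74Fe_0.26)_3KAlSi_3O_10(OH)_2: molar mass 441.855 g/mol; 3×28.085 = 84.255 g → 19.07 wt%.
Difference = 20.27 − 19.07 = 1.20 percentage points.

1.20 percentage points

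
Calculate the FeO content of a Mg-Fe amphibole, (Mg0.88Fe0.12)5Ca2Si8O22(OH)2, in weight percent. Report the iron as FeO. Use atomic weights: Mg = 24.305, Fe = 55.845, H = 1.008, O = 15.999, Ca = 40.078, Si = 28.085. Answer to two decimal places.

5.19 wt%

Molar mass of (Mg0.88Fe0.12)5Ca2Si8O22(OH)2 = 4.40·24.305 + 0.60·55.845 + 2·40.078 + 8·28.085 + 24·15.999 + 2·1.008 = 831.277 g/mol.
Each formula unit contains 0.60 Fe, equivalent to 0.60/1 = 0.6000 mol FeO.
M(FeO) = 1×55.845 + 1×15.999 = 71.844 g/mol.
Mass of FeO per formula unit = 0.6000 × 71.844 = 43.106 g.
FeO wt% = 43.106 / 831.277 × 100 = 5.19%.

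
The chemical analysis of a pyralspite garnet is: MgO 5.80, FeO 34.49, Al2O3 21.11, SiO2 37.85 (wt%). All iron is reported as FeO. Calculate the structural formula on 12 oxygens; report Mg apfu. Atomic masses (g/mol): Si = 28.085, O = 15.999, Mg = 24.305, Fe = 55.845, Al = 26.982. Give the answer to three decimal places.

5.80 wt% MgO ÷ 40.304 g/mol = 0.14391 mol, giving 0.14391 Mg and 0.14391 O.
34.49 wt% FeO ÷ 71.844 g/mol = 0.48007 mol, giving 0.48007 Fe and 0.48007 O.
21.11 wt% Al2O3 ÷ 101.961 g/mol = 0.20704 mol, giving 0.41408 Al and 0.62112 O.
37.85 wt% SiO2 ÷ 60.083 g/mol = 0.62996 mol, giving 0.62996 Si and 1.25992 O.
Oxygen sums to 2.50502; scaling by 12/2.50502 = 4.79038 puts the formula on 12 O.
Mg: 0.14391 × 4.79038 = 0.689 atoms per formula unit.

0.689 Mg apfu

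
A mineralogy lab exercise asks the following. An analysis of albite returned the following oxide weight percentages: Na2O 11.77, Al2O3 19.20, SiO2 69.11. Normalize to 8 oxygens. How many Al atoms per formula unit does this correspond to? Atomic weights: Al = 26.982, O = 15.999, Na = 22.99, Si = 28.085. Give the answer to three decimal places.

11.77 wt% Na2O ÷ 61.979 g/mol = 0.18990 mol, giving 0.37980 Na and 0.18990 O.
19.20 wt% Al2O3 ÷ 101.961 g/mol = 0.18831 mol, giving 0.37662 Al and 0.56493 O.
69.11 wt% SiO2 ÷ 60.083 g/mol = 1.15024 mol, giving 1.15024 Si and 2.30048 O.
Oxygen sums to 3.05531; scaling by 8/3.05531 = 2.61839 puts the formula on 8 O.
Al: 0.37662 × 2.61839 = 0.986 atoms per formula unit.

0.986 Al apfu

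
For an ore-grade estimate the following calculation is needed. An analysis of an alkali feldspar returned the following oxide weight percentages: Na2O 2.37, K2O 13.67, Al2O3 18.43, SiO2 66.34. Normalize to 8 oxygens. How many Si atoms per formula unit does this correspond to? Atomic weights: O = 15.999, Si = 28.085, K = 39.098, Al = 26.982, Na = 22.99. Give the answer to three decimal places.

3.011 Si apfu

Na2O: 2.37/61.979 = 0.03824 mol → 0.07648 mol Na, 0.03824 mol O.
K2O: 13.67/94.195 = 0.14512 mol → 0.29024 mol K, 0.14512 mol O.
Al2O3: 18.43/101.961 = 0.18076 mol → 0.36152 mol Al, 0.54228 mol O.
SiO2: 66.34/60.083 = 1.10414 mol → 1.10414 mol Si, 2.20828 mol O.
Total oxygen = 2.93392 mol. Normalization factor = 8/2.93392 = 2.72673.
Si per 8 O = 1.10414 × 2.72673 = 3.011.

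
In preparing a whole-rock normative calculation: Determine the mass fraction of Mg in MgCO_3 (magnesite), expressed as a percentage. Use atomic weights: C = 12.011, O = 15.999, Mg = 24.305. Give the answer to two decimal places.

28.83 mass %

Formula mass = 1*24.305 + 1*12.011 + 3*15.999 = 84.313 g/mol, of which 24.305 g is Mg.
So Mg makes up 24.305/84.313 = 0.2883 of the mass, i.e. 28.83%.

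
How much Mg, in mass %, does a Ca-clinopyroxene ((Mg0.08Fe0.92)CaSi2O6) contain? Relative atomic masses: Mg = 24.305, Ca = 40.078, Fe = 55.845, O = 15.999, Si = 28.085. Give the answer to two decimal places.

0.79 mass %

Formula mass = 0.08×24.305 + 0.92×55.845 + 1×40.078 + 2×28.085 + 6×15.999 = 245.564 g/mol, of which 1.944 g is Mg.
So Mg makes up 1.944/245.564 = 0.0079 of the mass, i.e. 0.79%.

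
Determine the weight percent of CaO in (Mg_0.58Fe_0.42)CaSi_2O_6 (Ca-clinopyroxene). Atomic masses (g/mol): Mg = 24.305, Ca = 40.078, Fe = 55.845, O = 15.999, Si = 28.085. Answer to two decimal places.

24.40 wt%

M((Mg_0.58Fe_0.42)CaSi_2O_6) = 229.794 g/mol; M(CaO) = 56.077 g/mol.
Moles CaO per formula unit = 1 Ca ÷ 1 = 1.0000.
CaO fraction = (1.0000 × 56.077) / 229.794 = 56.077/229.794 = 0.2440.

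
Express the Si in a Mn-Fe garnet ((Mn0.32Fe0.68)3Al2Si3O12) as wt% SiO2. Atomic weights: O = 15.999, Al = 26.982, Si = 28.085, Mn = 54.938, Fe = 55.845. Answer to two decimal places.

Formula mass = 496.871 g/mol.
3 Si → 3.0000 mol SiO2 per formula unit; M(SiO2) = 60.083, so SiO2 mass = 180.249 g.
180.249/496.871 × 100 = 36.28 wt%.

36.28 wt%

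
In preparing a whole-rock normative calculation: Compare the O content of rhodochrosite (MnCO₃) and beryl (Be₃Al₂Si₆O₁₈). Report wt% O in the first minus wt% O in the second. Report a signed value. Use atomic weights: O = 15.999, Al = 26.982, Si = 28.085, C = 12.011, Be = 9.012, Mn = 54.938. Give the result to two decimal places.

-11.82 percentage points

O in MnCO₃: molar mass 114.946 g/mol; 3×15.999 = 47.997 g → 41.76 wt%.
O in Be₃Al₂Si₆O₁₈: molar mass 537.492 g/mol; 18×15.999 = 287.982 g → 53.58 wt%.
Difference = 41.76 − 53.58 = -11.82 percentage points.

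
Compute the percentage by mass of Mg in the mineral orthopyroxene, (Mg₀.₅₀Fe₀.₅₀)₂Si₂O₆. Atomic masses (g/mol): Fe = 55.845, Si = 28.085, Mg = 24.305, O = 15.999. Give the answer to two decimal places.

M((Mg₀.₅₀Fe₀.₅₀)₂Si₂O₆) = 232.314 g/mol.
Mg contributes 1 × 24.305 = 24.305 g per mole.
24.305/232.314 = 0.1046 → 10.46%.

10.46 mass %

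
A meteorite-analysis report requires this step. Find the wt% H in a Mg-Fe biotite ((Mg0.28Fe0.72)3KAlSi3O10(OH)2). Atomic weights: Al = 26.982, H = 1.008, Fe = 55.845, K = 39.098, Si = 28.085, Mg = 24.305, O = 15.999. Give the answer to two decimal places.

M((Mg0.28Fe0.72)3KAlSi3O10(OH)2) = 485.380 g/mol.
H contributes 2 × 1.008 = 2.016 g per mole.
2.016/485.380 = 0.0042 → 0.42%.

0.42 wt%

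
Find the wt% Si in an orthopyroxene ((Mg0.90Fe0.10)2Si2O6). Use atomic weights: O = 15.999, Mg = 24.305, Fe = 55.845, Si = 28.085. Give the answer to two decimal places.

Formula mass = 1.80·24.305 + 0.20·55.845 + 2·28.085 + 6·15.999 = 207.082 g/mol, of which 56.170 g is Si.
So Si makes up 56.170/207.082 = 0.2712 of the mass, i.e. 27.12%.

27.12 mass %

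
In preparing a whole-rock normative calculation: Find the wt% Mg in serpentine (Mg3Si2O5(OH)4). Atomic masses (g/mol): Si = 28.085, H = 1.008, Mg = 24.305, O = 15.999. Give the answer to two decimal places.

Formula mass = 3×24.305 + 2×28.085 + 9×15.999 + 4×1.008 = 277.108 g/mol, of which 72.915 g is Mg.
So Mg makes up 72.915/277.108 = 0.2631 of the mass, i.e. 26.31%.

26.31 mass %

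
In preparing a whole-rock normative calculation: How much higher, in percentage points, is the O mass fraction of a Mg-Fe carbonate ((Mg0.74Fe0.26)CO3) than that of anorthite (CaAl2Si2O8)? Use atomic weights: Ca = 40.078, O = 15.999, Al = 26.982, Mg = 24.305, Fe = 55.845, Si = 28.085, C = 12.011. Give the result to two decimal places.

5.87 percentage points

First mineral: 47.997 g O in 92.513 g formula = 51.88 wt% O.
Second mineral: 127.992 g O in 278.204 g formula = 46.01 wt% O.
51.88% − 46.01% gives a difference of 5.87 percentage points.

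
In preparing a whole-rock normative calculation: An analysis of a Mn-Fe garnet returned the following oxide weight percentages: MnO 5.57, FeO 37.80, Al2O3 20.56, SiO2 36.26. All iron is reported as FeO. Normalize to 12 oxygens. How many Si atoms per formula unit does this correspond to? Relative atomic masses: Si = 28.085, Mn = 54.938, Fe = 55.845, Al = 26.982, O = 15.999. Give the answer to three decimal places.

MnO (M=70.937): mol = 0.07852; Mn = 0.07852, O = 0.07852.
FeO (M=71.844): mol = 0.52614; Fe = 0.52614, O = 0.52614.
Al2O3 (M=101.961): mol = 0.20165; Al = 0.40330, O = 0.60495.
SiO2 (M=60.083): mol = 0.60350; Si = 0.60350, O = 1.20700.
ΣO = 2.41661; factor = 12/ΣO = 4.96563.
Si apfu = 0.60350 × 4.96563 = 2.997.

2.997 Si apfu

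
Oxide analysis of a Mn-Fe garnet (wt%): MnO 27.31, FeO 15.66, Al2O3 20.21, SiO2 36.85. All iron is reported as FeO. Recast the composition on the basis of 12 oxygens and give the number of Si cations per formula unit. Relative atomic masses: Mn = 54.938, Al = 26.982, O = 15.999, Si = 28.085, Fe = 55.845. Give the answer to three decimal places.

3.036 Si apfu

27.31 wt% MnO ÷ 70.937 g/mol = 0.38499 mol, giving 0.38499 Mn and 0.38499 O.
15.66 wt% FeO ÷ 71.844 g/mol = 0.21797 mol, giving 0.21797 Fe and 0.21797 O.
20.21 wt% Al2O3 ÷ 101.961 g/mol = 0.19821 mol, giving 0.39642 Al and 0.59463 O.
36.85 wt% SiO2 ÷ 60.083 g/mol = 0.61332 mol, giving 0.61332 Si and 1.22664 O.
Oxygen sums to 2.42423; scaling by 12/2.42423 = 4.95003 puts the formula on 12 O.
Si: 0.61332 × 4.95003 = 3.036 atoms per formula unit.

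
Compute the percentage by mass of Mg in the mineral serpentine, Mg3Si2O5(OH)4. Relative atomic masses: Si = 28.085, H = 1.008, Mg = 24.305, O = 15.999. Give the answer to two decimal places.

26.31 weight percent

M(Mg3Si2O5(OH)4) = 277.108 g/mol.
Mg contributes 3 × 24.305 = 72.915 g per mole.
72.915/277.108 = 0.2631 → 26.31%.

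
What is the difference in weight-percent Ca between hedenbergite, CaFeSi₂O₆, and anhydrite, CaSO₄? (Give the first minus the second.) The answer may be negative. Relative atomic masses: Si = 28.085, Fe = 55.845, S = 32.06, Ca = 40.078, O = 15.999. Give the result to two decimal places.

-13.29 percentage points

M(CaFeSi₂O₆) = 248.087 g/mol, so wt% Ca = 40.078/248.087 × 100 = 16.15%.
M(CaSO₄) = 136.134 g/mol, so wt% Ca = 40.078/136.134 × 100 = 29.44%.
16.15 − 29.44 = -13.29 pp.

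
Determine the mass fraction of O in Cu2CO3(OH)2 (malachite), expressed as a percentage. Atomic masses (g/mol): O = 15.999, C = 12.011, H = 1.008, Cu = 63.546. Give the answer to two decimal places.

Molar mass of Cu2CO3(OH)2: 2*63.546 + 1*12.011 + 5*15.999 + 2*1.008 = 221.114 g/mol.
Mass of O per formula unit: 5 × 15.999 = 79.995 g.
Weight fraction O = 79.995 / 221.114 = 0.3618.

36.18 wt%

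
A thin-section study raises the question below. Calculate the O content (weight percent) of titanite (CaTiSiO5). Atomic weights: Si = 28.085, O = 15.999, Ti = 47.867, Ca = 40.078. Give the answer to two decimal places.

Molar mass of CaTiSiO5: 1×40.078 + 1×47.867 + 1×28.085 + 5×15.999 = 196.025 g/mol.
Mass of O per formula unit: 5 × 15.999 = 79.995 g.
Weight fraction O = 79.995 / 196.025 = 0.4081.

40.81 weight percent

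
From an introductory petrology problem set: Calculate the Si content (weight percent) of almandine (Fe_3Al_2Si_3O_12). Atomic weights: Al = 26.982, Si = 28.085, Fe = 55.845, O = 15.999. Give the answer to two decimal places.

Formula mass = 3×55.845 + 2×26.982 + 3×28.085 + 12×15.999 = 497.742 g/mol, of which 84.255 g is Si.
So Si makes up 84.255/497.742 = 0.1693 of the mass, i.e. 16.93%.

16.93 weight percent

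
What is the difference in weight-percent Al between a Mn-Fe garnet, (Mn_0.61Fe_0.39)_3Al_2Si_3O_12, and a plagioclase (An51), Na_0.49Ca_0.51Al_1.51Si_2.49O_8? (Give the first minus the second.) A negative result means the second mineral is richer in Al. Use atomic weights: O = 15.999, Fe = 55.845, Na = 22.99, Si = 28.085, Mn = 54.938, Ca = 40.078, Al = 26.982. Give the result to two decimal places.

-4.19 percentage points

M((Mn_0.61Fe_0.39)_3Al_2Si_3O_12) = 496.082 g/mol, so wt% Al = 53.964/496.082 × 100 = 10.88%.
M(Na_0.49Ca_0.51Al_1.51Si_2.49O_8) = 270.371 g/mol, so wt% Al = 40.743/270.371 × 100 = 15.07%.
10.88 − 15.07 = -4.19 pp.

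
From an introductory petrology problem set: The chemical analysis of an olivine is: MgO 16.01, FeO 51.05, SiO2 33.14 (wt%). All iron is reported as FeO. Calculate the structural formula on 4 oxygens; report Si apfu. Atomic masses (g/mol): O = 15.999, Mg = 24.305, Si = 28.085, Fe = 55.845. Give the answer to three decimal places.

0.998 Si apfu

MgO: 16.01/40.304 = 0.39723 mol → 0.39723 mol Mg, 0.39723 mol O.
FeO: 51.05/71.844 = 0.71057 mol → 0.71057 mol Fe, 0.71057 mol O.
SiO2: 33.14/60.083 = 0.55157 mol → 0.55157 mol Si, 1.10314 mol O.
Total oxygen = 2.21094 mol. Normalization factor = 4/2.21094 = 1.80919.
Si per 4 O = 0.55157 × 1.80919 = 0.998.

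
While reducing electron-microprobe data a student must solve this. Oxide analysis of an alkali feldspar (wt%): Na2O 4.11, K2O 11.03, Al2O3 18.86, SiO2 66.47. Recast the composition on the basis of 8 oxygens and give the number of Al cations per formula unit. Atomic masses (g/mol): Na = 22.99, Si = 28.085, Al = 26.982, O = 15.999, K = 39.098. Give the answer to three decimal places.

1.003 Al apfu

4.11 wt% Na2O ÷ 61.979 g/mol = 0.06631 mol, giving 0.13262 Na and 0.06631 O.
11.03 wt% K2O ÷ 94.195 g/mol = 0.11710 mol, giving 0.23420 K and 0.11710 O.
18.86 wt% Al2O3 ÷ 101.961 g/mol = 0.18497 mol, giving 0.36994 Al and 0.55491 O.
66.47 wt% SiO2 ÷ 60.083 g/mol = 1.10630 mol, giving 1.10630 Si and 2.21260 O.
Oxygen sums to 2.95092; scaling by 8/2.95092 = 2.71102 puts the formula on 8 O.
Al: 0.36994 × 2.71102 = 1.003 atoms per formula unit.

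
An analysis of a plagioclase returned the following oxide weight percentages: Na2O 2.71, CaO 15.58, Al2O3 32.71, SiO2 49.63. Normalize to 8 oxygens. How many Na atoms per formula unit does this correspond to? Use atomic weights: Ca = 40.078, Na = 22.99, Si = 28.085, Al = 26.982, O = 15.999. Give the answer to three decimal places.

0.238 Na apfu

2.71 wt% Na2O ÷ 61.979 g/mol = 0.04372 mol, giving 0.08744 Na and 0.04372 O.
15.58 wt% CaO ÷ 56.077 g/mol = 0.27783 mol, giving 0.27783 Ca and 0.27783 O.
32.71 wt% Al2O3 ÷ 101.961 g/mol = 0.32081 mol, giving 0.64162 Al and 0.96243 O.
49.63 wt% SiO2 ÷ 60.083 g/mol = 0.82602 mol, giving 0.82602 Si and 1.65204 O.
Oxygen sums to 2.93602; scaling by 8/2.93602 = 2.72478 puts the formula on 8 O.
Na: 0.08744 × 2.72478 = 0.238 atoms per formula unit.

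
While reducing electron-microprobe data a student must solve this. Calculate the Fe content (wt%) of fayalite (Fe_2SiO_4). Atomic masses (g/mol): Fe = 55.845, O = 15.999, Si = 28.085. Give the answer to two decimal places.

M(Fe_2SiO_4) = 203.771 g/mol.
Fe contributes 2 × 55.845 = 111.690 g per mole.
111.690/203.771 = 0.5481 → 54.81%.

54.81 wt%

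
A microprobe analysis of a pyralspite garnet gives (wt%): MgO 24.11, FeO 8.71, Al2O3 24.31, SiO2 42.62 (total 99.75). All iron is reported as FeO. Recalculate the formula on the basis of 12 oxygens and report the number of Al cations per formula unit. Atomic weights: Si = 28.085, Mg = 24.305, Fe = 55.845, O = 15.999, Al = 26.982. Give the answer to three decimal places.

2.005 Al apfu

24.11 wt% MgO ÷ 40.304 g/mol = 0.59820 mol, giving 0.59820 Mg and 0.59820 O.
8.71 wt% FeO ÷ 71.844 g/mol = 0.12123 mol, giving 0.12123 Fe and 0.12123 O.
24.31 wt% Al2O3 ÷ 101.961 g/mol = 0.23842 mol, giving 0.47684 Al and 0.71526 O.
42.62 wt% SiO2 ÷ 60.083 g/mol = 0.70935 mol, giving 0.70935 Si and 1.41870 O.
Oxygen sums to 2.85339; scaling by 12/2.85339 = 4.20552 puts the formula on 12 O.
Al: 0.47684 × 4.20552 = 2.005 atoms per formula unit.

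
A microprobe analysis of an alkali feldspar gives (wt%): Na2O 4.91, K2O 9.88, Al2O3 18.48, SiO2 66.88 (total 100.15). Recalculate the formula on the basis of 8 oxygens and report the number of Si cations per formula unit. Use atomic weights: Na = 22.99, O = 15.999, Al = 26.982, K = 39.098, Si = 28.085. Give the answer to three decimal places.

3.014 Si apfu

Na2O (M=61.979): mol = 0.07922; Na = 0.15844, O = 0.07922.
K2O (M=94.195): mol = 0.10489; K = 0.20978, O = 0.10489.
Al2O3 (M=101.961): mol = 0.18125; Al = 0.36250, O = 0.54375.
SiO2 (M=60.083): mol = 1.11313; Si = 1.11313, O = 2.22626.
ΣO = 2.95412; factor = 8/ΣO = 2.70808.
Si apfu = 1.11313 × 2.70808 = 3.014.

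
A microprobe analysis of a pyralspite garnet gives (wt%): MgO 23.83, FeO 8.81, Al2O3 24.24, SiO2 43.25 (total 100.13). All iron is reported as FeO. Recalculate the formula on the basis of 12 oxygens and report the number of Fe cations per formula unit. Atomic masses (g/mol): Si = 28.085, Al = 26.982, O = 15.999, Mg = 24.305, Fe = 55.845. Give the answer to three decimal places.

0.513 Fe apfu

23.83 wt% MgO ÷ 40.304 g/mol = 0.59126 mol, giving 0.59126 Mg and 0.59126 O.
8.81 wt% FeO ÷ 71.844 g/mol = 0.12263 mol, giving 0.12263 Fe and 0.12263 O.
24.24 wt% Al2O3 ÷ 101.961 g/mol = 0.23774 mol, giving 0.47548 Al and 0.71322 O.
43.25 wt% SiO2 ÷ 60.083 g/mol = 0.71984 mol, giving 0.71984 Si and 1.43968 O.
Oxygen sums to 2.86679; scaling by 12/2.86679 = 4.18587 puts the formula on 12 O.
Fe: 0.12263 × 4.18587 = 0.513 atoms per formula unit.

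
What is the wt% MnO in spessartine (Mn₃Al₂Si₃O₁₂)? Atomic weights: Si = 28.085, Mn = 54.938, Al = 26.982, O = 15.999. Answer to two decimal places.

M(Mn₃Al₂Si₃O₁₂) = 495.021 g/mol; M(MnO) = 70.937 g/mol.
Moles MnO per formula unit = 3 Mn ÷ 1 = 3.0000.
MnO fraction = (3.0000 × 70.937) / 495.021 = 212.811/495.021 = 0.4299.

42.99 wt%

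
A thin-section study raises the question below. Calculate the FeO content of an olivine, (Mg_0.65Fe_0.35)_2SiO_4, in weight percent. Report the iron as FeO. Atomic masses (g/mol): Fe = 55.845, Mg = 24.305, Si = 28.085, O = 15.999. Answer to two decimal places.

Molar mass of (Mg_0.65Fe_0.35)_2SiO_4 = 1.30×24.305 + 0.70×55.845 + 1×28.085 + 4×15.999 = 162.769 g/mol.
Each formula unit contains 0.70 Fe, equivalent to 0.70/1 = 0.7000 mol FeO.
M(FeO) = 1×55.845 + 1×15.999 = 71.844 g/mol.
Mass of FeO per formula unit = 0.7000 × 71.844 = 50.291 g.
FeO wt% = 50.291 / 162.769 × 100 = 30.90%.

30.90 wt%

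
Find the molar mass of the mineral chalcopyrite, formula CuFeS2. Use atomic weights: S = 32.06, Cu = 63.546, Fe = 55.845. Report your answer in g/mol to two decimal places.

183.51 g/mol

M = 1×63.546 + 1×55.845 + 2×32.06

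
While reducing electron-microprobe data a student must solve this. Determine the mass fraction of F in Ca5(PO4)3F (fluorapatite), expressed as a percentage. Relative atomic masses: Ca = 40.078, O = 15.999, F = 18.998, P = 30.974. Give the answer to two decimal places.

Molar mass of Ca5(PO4)3F: 5·40.078 + 3·30.974 + 12·15.999 + 1·18.998 = 504.298 g/mol.
Mass of F per formula unit: 1 × 18.998 = 18.998 g.
Weight fraction F = 18.998 / 504.298 = 0.0377.

3.77 wt%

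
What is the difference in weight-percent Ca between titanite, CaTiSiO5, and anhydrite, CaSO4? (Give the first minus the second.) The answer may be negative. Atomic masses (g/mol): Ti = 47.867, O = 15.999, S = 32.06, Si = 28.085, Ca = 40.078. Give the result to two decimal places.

Ca in CaTiSiO5: molar mass 196.025 g/mol; 1×40.078 = 40.078 g → 20.45 wt%.
Ca in CaSO4: molar mass 136.134 g/mol; 1×40.078 = 40.078 g → 29.44 wt%.
Difference = 20.45 − 29.44 = -8.99 percentage points.

-8.99 percentage points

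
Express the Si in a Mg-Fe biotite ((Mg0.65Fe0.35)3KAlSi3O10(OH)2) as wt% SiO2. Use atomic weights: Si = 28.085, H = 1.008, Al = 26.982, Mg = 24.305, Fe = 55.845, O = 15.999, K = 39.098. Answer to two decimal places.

40.02 wt%

Molar mass of (Mg0.65Fe0.35)3KAlSi3O10(OH)2 = 1.95·24.305 + 1.05·55.845 + 1·39.098 + 1·26.982 + 3·28.085 + 12·15.999 + 2·1.008 = 450.371 g/mol.
Each formula unit contains 3 Si, equivalent to 3/1 = 3.0000 mol SiO2.
M(SiO2) = 1×28.085 + 2×15.999 = 60.083 g/mol.
Mass of SiO2 per formula unit = 3.0000 × 60.083 = 180.249 g.
SiO2 wt% = 180.249 / 450.371 × 100 = 40.02%.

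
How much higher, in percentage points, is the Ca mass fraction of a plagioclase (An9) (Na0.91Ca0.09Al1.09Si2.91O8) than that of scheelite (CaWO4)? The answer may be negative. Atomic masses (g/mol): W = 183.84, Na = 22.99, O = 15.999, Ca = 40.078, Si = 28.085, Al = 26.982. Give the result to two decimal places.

M(Na0.91Ca0.09Al1.09Si2.91O8) = 263.658 g/mol, so wt% Ca = 3.607/263.658 × 100 = 1.37%.
M(CaWO4) = 287.914 g/mol, so wt% Ca = 40.078/287.914 × 100 = 13.92%.
1.37 − 13.92 = -12.55 pp.

-12.55 percentage points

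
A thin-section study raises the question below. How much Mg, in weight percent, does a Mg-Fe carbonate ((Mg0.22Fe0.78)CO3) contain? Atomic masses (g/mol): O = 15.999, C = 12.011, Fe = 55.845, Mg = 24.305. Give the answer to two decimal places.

Molar mass of (Mg0.22Fe0.78)CO3: 0.22*24.305 + 0.78*55.845 + 1*12.011 + 3*15.999 = 108.914 g/mol.
Mass of Mg per formula unit: 0.22 × 24.305 = 5.347 g.
Weight fraction Mg = 5.347 / 108.914 = 0.0491.

4.91 weight percent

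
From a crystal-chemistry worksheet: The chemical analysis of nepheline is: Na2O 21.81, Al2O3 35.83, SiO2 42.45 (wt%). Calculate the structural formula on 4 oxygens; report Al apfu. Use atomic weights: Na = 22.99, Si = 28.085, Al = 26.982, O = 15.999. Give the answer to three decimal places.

0.997 Al apfu

21.81 wt% Na2O ÷ 61.979 g/mol = 0.35189 mol, giving 0.70378 Na and 0.35189 O.
35.83 wt% Al2O3 ÷ 101.961 g/mol = 0.35141 mol, giving 0.70282 Al and 1.05423 O.
42.45 wt% SiO2 ÷ 60.083 g/mol = 0.70652 mol, giving 0.70652 Si and 1.41304 O.
Oxygen sums to 2.81916; scaling by 4/2.81916 = 1.41886 puts the formula on 4 O.
Al: 0.70282 × 1.41886 = 0.997 atoms per formula unit.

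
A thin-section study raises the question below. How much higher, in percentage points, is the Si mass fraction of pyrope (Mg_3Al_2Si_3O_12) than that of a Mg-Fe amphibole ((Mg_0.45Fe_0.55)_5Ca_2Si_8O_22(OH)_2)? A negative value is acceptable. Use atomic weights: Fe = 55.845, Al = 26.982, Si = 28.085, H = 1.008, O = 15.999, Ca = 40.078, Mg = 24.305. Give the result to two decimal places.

M(Mg_3Al_2Si_3O_12) = 403.122 g/mol, so wt% Si = 84.255/403.122 × 100 = 20.90%.
M((Mg_0.45Fe_0.55)_5Ca_2Si_8O_22(OH)_2) = 899.088 g/mol, so wt% Si = 224.680/899.088 × 100 = 24.99%.
20.90 − 24.99 = -4.09 pp.

-4.09 percentage points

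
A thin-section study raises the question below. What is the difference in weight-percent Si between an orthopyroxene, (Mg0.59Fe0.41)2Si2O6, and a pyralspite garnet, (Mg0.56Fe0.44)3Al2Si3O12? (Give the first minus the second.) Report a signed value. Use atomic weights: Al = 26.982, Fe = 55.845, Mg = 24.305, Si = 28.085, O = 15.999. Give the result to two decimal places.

M((Mg0.59Fe0.41)2Si2O6) = 226.637 g/mol, so wt% Si = 56.170/226.637 × 100 = 24.78%.
M((Mg0.56Fe0.44)3Al2Si3O12) = 444.755 g/mol, so wt% Si = 84.255/444.755 × 100 = 18.94%.
24.78 − 18.94 = 5.84 pp.

5.84 percentage points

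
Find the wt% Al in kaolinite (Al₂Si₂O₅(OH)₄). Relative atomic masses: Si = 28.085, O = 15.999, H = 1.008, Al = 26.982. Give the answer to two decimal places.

20.90 mass %

Formula mass = 2·26.982 + 2·28.085 + 9·15.999 + 4·1.008 = 258.157 g/mol, of which 53.964 g is Al.
So Al makes up 53.964/258.157 = 0.2090 of the mass, i.e. 20.90%.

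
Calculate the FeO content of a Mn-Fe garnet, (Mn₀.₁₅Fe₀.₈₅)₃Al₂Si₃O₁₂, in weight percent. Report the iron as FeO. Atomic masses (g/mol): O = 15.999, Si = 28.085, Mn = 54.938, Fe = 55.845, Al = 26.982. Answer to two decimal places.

36.84 wt%

Formula mass = 497.334 g/mol.
2.55 Fe → 2.5500 mol FeO per formula unit; M(FeO) = 71.844, so FeO mass = 183.202 g.
183.202/497.334 × 100 = 36.84 wt%.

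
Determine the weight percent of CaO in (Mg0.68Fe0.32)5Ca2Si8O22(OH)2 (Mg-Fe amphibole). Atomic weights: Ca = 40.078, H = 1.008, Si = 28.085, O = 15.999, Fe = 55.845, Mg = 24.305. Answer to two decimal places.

13.00 wt%

M((Mg0.68Fe0.32)5Ca2Si8O22(OH)2) = 862.817 g/mol; M(CaO) = 56.077 g/mol.
Moles CaO per formula unit = 2 Ca ÷ 1 = 2.0000.
CaO fraction = (2.0000 × 56.077) / 862.817 = 112.154/862.817 = 0.1300.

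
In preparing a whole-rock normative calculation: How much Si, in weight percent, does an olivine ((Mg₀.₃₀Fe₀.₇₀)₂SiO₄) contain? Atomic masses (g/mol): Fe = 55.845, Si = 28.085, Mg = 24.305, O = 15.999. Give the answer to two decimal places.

15.19 weight percent

Molar mass of (Mg₀.₃₀Fe₀.₇₀)₂SiO₄: 0.60·24.305 + 1.40·55.845 + 1·28.085 + 4·15.999 = 184.847 g/mol.
Mass of Si per formula unit: 1 × 28.085 = 28.085 g.
Weight fraction Si = 28.085 / 184.847 = 0.1519.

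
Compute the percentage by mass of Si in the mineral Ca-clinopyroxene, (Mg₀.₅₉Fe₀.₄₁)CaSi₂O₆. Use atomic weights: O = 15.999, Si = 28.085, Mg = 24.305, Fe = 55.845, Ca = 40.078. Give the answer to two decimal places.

M((Mg₀.₅₉Fe₀.₄₁)CaSi₂O₆) = 229.478 g/mol.
Si contributes 2 × 28.085 = 56.170 g per mole.
56.170/229.478 = 0.2448 → 24.48%.

24.48 mass %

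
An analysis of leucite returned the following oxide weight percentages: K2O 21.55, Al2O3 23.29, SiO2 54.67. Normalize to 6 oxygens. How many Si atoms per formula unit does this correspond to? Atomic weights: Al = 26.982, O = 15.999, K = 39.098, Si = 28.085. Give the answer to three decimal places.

K2O (M=94.195): mol = 0.22878; K = 0.45756, O = 0.22878.
Al2O3 (M=101.961): mol = 0.22842; Al = 0.45684, O = 0.68526.
SiO2 (M=60.083): mol = 0.90991; Si = 0.90991, O = 1.81982.
ΣO = 2.73386; factor = 6/ΣO = 2.19470.
Si apfu = 0.90991 × 2.19470 = 1.997.

1.997 Si apfu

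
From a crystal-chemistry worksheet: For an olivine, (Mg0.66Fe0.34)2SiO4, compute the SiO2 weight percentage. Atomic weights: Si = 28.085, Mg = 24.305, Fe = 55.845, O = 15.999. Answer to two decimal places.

37.06 wt%

Molar mass of (Mg0.66Fe0.34)2SiO4 = 1.32·24.305 + 0.68·55.845 + 1·28.085 + 4·15.999 = 162.138 g/mol.
Each formula unit contains 1 Si, equivalent to 1/1 = 1.0000 mol SiO2.
M(SiO2) = 1×28.085 + 2×15.999 = 60.083 g/mol.
Mass of SiO2 per formula unit = 1.0000 × 60.083 = 60.083 g.
SiO2 wt% = 60.083 / 162.138 × 100 = 37.06%.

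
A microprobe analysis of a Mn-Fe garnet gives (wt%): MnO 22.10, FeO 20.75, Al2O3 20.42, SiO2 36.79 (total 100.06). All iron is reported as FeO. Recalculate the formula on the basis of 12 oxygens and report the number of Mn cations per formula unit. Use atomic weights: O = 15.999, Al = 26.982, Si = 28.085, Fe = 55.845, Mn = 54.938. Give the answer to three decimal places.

1.541 Mn apfu

MnO (M=70.937): mol = 0.31154; Mn = 0.31154, O = 0.31154.
FeO (M=71.844): mol = 0.28882; Fe = 0.28882, O = 0.28882.
Al2O3 (M=101.961): mol = 0.20027; Al = 0.40054, O = 0.60081.
SiO2 (M=60.083): mol = 0.61232; Si = 0.61232, O = 1.22464.
ΣO = 2.42581; factor = 12/ΣO = 4.94680.
Mn apfu = 0.31154 × 4.94680 = 1.541.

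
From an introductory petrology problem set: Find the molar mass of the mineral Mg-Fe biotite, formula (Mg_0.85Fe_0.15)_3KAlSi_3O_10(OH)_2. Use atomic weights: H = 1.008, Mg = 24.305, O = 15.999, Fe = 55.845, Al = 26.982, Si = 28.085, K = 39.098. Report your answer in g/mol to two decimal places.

The formula mass is the sum 2.55(24.305) + 0.45(55.845) + 1(39.098) + 1(26.982) + 3(28.085) + 12(15.999) + 2(1.008).

431.45 g/mol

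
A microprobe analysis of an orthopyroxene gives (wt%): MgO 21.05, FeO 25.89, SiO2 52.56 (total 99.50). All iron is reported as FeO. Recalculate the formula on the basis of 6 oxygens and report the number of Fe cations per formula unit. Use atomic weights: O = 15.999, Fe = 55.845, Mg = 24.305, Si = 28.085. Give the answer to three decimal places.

MgO: 21.05/40.304 = 0.52228 mol → 0.52228 mol Mg, 0.52228 mol O.
FeO: 25.89/71.844 = 0.36036 mol → 0.36036 mol Fe, 0.36036 mol O.
SiO2: 52.56/60.083 = 0.87479 mol → 0.87479 mol Si, 1.74958 mol O.
Total oxygen = 2.63222 mol. Normalization factor = 6/2.63222 = 2.27944.
Fe per 6 O = 0.36036 × 2.27944 = 0.821.

0.821 Fe apfu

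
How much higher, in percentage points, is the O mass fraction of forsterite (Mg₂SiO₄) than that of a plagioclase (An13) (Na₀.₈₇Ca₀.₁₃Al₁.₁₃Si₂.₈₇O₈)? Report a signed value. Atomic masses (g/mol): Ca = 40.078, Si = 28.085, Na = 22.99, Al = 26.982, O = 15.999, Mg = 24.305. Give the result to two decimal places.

First mineral: 63.996 g O in 140.691 g formula = 45.49 wt% O.
Second mineral: 127.992 g O in 264.297 g formula = 48.43 wt% O.
45.49% − 48.43% gives a difference of -2.94 percentage points.

-2.94 percentage points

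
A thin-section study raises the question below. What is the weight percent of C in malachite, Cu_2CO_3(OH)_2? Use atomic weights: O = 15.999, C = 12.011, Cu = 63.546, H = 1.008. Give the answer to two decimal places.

5.43 wt%

M(Cu_2CO_3(OH)_2) = 221.114 g/mol.
C contributes 1 × 12.011 = 12.011 g per mole.
12.011/221.114 = 0.0543 → 5.43%.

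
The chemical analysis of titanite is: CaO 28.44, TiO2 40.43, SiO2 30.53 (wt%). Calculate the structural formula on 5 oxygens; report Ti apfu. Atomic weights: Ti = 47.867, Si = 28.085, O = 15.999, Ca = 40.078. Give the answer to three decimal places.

0.998 Ti apfu

28.44 wt% CaO ÷ 56.077 g/mol = 0.50716 mol, giving 0.50716 Ca and 0.50716 O.
40.43 wt% TiO2 ÷ 79.865 g/mol = 0.50623 mol, giving 0.50623 Ti and 1.01246 O.
30.53 wt% SiO2 ÷ 60.083 g/mol = 0.50813 mol, giving 0.50813 Si and 1.01626 O.
Oxygen sums to 2.53588; scaling by 5/2.53588 = 1.97170 puts the formula on 5 O.
Ti: 0.50623 × 1.97170 = 0.998 atoms per formula unit.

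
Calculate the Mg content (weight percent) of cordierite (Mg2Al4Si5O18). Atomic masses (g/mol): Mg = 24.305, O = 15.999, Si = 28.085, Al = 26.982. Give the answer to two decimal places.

8.31 weight percent

M(Mg2Al4Si5O18) = 584.945 g/mol.
Mg contributes 2 × 24.305 = 48.610 g per mole.
48.610/584.945 = 0.0831 → 8.31%.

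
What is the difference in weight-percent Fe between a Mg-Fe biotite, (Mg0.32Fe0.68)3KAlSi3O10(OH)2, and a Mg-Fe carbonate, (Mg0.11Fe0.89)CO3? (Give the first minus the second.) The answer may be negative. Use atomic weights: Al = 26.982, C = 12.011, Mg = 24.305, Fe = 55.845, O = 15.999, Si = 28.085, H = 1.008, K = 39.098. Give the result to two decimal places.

First mineral: 113.924 g Fe in 481.596 g formula = 23.66 wt% Fe.
Second mineral: 49.702 g Fe in 112.384 g formula = 44.23 wt% Fe.
23.66% − 44.23% gives a difference of -20.57 percentage points.

-20.57 percentage points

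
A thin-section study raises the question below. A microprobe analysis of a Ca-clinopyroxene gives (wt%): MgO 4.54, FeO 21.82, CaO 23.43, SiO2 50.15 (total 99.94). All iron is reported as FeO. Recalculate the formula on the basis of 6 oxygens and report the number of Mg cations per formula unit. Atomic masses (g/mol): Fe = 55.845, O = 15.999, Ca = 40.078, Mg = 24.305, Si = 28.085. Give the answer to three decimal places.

0.270 Mg apfu

MgO (M=40.304): mol = 0.11264; Mg = 0.11264, O = 0.11264.
FeO (M=71.844): mol = 0.30371; Fe = 0.30371, O = 0.30371.
CaO (M=56.077): mol = 0.41782; Ca = 0.41782, O = 0.41782.
SiO2 (M=60.083): mol = 0.83468; Si = 0.83468, O = 1.66936.
ΣO = 2.50353; factor = 6/ΣO = 2.39662.
Mg apfu = 0.11264 × 2.39662 = 0.270.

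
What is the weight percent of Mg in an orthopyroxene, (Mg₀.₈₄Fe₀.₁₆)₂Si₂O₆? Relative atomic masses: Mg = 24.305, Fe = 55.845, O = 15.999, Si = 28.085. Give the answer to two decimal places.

19.36 weight percent

M((Mg₀.₈₄Fe₀.₁₆)₂Si₂O₆) = 210.867 g/mol.
Mg contributes 1.68 × 24.305 = 40.832 g per mole.
40.832/210.867 = 0.1936 → 19.36%.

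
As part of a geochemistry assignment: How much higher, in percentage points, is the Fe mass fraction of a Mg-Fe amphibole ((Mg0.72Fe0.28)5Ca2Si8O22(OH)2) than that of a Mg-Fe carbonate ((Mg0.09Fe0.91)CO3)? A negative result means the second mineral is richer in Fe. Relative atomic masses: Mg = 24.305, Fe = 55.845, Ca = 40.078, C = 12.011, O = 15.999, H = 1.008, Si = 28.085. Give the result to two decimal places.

Fe in (Mg0.72Fe0.28)5Ca2Si8O22(OH)2: molar mass 856.509 g/mol; 1.40×55.845 = 78.183 g → 9.13 wt%.
Fe in (Mg0.09Fe0.91)CO3: molar mass 113.014 g/mol; 0.91×55.845 = 50.819 g → 44.97 wt%.
Difference = 9.13 − 44.97 = -35.84 percentage points.

-35.84 percentage points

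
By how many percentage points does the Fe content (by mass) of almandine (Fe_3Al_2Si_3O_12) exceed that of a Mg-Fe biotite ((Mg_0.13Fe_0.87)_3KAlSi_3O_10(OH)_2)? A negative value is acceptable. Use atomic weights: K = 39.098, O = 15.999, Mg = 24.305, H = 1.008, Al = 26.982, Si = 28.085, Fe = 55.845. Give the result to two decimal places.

First mineral: 167.535 g Fe in 497.742 g formula = 33.66 wt% Fe.
Second mineral: 145.755 g Fe in 499.573 g formula = 29.18 wt% Fe.
33.66% − 29.18% gives a difference of 4.48 percentage points.

4.48 percentage points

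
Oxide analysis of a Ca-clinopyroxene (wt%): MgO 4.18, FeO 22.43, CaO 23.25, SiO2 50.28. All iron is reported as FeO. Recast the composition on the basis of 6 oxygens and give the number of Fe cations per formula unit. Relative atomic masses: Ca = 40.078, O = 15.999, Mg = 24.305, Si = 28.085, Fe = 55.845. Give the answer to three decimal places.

0.748 Fe apfu

MgO (M=40.304): mol = 0.10371; Mg = 0.10371, O = 0.10371.
FeO (M=71.844): mol = 0.31220; Fe = 0.31220, O = 0.31220.
CaO (M=56.077): mol = 0.41461; Ca = 0.41461, O = 0.41461.
SiO2 (M=60.083): mol = 0.83684; Si = 0.83684, O = 1.67368.
ΣO = 2.50420; factor = 6/ΣO = 2.39597.
Fe apfu = 0.31220 × 2.39597 = 0.748.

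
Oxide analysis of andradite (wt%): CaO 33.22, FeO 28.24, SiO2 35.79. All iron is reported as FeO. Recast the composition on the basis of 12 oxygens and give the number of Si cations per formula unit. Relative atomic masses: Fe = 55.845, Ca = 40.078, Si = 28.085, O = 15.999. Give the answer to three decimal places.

3.284 Si apfu

CaO: 33.22/56.077 = 0.59240 mol → 0.59240 mol Ca, 0.59240 mol O.
FeO: 28.24/71.844 = 0.39307 mol → 0.39307 mol Fe, 0.39307 mol O.
SiO2: 35.79/60.083 = 0.59568 mol → 0.59568 mol Si, 1.19136 mol O.
Total oxygen = 2.17683 mol. Normalization factor = 12/2.17683 = 5.51260.
Si per 12 O = 0.59568 × 5.51260 = 3.284.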